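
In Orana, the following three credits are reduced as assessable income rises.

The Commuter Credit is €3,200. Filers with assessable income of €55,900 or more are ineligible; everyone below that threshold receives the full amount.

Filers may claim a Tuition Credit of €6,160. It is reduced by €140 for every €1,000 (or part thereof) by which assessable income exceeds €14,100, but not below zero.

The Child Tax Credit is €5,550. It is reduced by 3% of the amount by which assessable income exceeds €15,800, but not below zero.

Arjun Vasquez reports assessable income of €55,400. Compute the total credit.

Commuter Credit: €55,400 is below the €55,900 cutoff, so the full €3,200 applies.
Tuition Credit: income exceeds €14,100 by €41,300, which is 42 full-or-partial €1,000 increments; reduction = 42 × €140 = €5,880, leaving €280.
Child Tax Credit: 3% of the €39,600 excess over €15,800 is €1,188; credit = €5,550 − €1,188 = €4,362.
Total: €3,200 + €280 + €4,362 = €7,842.

€7,842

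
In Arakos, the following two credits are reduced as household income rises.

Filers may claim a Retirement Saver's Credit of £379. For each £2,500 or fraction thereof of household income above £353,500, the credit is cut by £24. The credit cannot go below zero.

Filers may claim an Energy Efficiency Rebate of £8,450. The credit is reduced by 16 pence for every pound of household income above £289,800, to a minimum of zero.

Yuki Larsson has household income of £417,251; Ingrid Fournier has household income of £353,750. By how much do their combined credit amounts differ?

Yuki (£417,251): Retirement Saver's Credit: income exceeds £353,500 by £63,751 → 26 increments × £24 = £624 ≥ base, so the credit is £0. Energy Efficiency Rebate: 16% of the £127,451 excess over £289,800 is £20,392.16 ≥ base, so the credit is £0. total £0 + £0 = £0
Ingrid (£353,750): Retirement Saver's Credit: income exceeds £353,500 by £250, which is 1 full-or-partial £2,500 increment; reduction = 1 × £24 = £24, leaving £355. Energy Efficiency Rebate: 16% of the £63,950 excess over £289,800 is £10,232 ≥ base, so the credit is £0. total £355 + £0 = £355
Difference: |£0 − £355| = £355.

£355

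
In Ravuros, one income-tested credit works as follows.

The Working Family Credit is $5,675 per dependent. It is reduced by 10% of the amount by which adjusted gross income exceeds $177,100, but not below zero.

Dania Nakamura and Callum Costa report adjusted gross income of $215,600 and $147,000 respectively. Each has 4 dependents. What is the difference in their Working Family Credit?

Dania ($215,600): Working Family Credit: base = 4 × $5,675 = $22,700. 10% of the $38,500 excess over $177,100 is $3,850; credit = $22,700 − $3,850 = $18,850.
Callum ($147,000): Working Family Credit: base = 4 × $5,675 = $22,700. $147,000 is at or below the $177,100 threshold, so the full $22,700 applies.
Difference: |$18,850 − $22,700| = $3,850.

$3,850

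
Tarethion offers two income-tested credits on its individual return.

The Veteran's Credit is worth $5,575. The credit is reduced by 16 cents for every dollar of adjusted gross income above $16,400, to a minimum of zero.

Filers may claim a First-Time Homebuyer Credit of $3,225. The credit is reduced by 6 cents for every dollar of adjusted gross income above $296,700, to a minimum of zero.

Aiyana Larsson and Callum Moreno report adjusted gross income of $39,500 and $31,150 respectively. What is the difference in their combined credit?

$1,336

Aiyana ($39,500): Veteran's Credit: 16% of the $23,100 excess over $16,400 is $3,696; credit = $5,575 − $3,696 = $1,879. First-Time Homebuyer Credit: $39,500 is at or below the $296,700 threshold, so the full $3,225 applies. total $1,879 + $3,225 = $5,104
Callum ($31,150): Veteran's Credit: 16% of the $14,750 excess over $16,400 is $2,360; credit = $5,575 − $2,360 = $3,215. First-Time Homebuyer Credit: $31,150 is at or below the $296,700 threshold, so the full $3,225 applies. total $3,215 + $3,225 = $6,440
Difference: |$5,104 − $6,440| = $1,336.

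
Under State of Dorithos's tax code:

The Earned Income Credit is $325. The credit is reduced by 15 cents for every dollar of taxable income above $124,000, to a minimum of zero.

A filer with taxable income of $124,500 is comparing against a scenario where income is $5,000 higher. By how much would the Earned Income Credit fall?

$250

At $124,500 — 15% of the $500 excess over $124,000 is $75; credit = $325 − $75 = $250.
At $129,500 — 15% of the $5,500 excess over $124,000 is $825 ≥ base, so the credit is $0.
Lost: $250 − $0 = $250.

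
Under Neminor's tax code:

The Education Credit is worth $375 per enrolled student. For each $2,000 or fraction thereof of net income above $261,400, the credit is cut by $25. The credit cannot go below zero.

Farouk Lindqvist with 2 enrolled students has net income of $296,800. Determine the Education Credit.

Education Credit: base = 2 × $375 = $750. income exceeds $261,400 by $35,400, which is 18 full-or-partial $2,000 increments; reduction = 18 × $25 = $450, leaving $300.

$300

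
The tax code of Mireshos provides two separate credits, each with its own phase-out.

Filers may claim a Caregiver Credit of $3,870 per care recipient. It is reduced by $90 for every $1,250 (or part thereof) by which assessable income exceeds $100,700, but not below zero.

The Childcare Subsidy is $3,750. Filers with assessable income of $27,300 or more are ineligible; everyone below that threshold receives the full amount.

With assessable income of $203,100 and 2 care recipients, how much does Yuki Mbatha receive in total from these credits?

$360

Caregiver Credit: base = 2 × $3,870 = $7,740. income exceeds $100,700 by $102,400, which is 82 full-or-partial $1,250 increments; reduction = 82 × $90 = $7,380, leaving $360.
Childcare Subsidy: $203,100 meets or exceeds the $27,300 cutoff, so the credit is $0.
Total: $360 + $0 = $360.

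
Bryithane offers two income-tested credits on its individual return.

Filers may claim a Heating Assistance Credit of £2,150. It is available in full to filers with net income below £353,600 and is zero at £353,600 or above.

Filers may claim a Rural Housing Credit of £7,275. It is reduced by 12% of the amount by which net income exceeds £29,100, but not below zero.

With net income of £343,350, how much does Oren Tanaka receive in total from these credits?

£2,150

Heating Assistance Credit: £343,350 is below the £353,600 cutoff, so the full £2,150 applies.
Rural Housing Credit: 12% of the £314,250 excess over £29,100 is £37,710 ≥ base, so the credit is £0.
Total: £2,150 + £0 = £2,150.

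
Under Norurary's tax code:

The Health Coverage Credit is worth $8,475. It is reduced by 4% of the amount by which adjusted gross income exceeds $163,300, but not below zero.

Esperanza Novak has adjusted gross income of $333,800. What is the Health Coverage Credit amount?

$1,655

Health Coverage Credit: 4% of the $170,500 excess over $163,300 is $6,820; credit = $8,475 − $6,820 = $1,655.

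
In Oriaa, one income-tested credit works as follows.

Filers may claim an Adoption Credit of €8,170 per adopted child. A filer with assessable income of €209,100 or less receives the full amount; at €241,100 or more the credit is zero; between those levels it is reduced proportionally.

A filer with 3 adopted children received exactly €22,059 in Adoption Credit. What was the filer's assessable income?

Full credit = 3 × €8,170 = €24,510.
€22,059 is 22,059/24,510 of the full €24,510, so 2,451/24,510 of the €32,000 range has been used: income = €209,100 + €32,000 × 2,451/24,510 = €212,300.

€212,300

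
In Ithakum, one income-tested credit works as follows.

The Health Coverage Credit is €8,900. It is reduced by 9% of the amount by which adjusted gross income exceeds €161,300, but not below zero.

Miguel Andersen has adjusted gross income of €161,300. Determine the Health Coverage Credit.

€8,900

Health Coverage Credit: €161,300 is at or below the €161,300 threshold, so the full €8,900 applies.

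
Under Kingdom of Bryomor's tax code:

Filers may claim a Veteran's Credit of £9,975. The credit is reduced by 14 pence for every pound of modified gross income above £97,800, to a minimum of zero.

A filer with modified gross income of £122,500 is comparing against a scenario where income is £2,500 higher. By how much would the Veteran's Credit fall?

At £122,500 — 14% of the £24,700 excess over £97,800 is £3,458; credit = £9,975 − £3,458 = £6,517.
At £125,000 — 14% of the £27,200 excess over £97,800 is £3,808; credit = £9,975 − £3,808 = £6,167.
Lost: £6,517 − £6,167 = £350.

£350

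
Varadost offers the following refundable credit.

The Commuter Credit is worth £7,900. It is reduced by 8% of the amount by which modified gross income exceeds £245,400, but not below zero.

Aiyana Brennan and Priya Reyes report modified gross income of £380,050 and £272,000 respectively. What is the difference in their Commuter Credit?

£5,772

Aiyana (£380,050): Commuter Credit: 8% of the £134,650 excess over £245,400 is £10,772 ≥ base, so the credit is £0.
Priya (£272,000): Commuter Credit: 8% of the £26,600 excess over £245,400 is £2,128; credit = £7,900 − £2,128 = £5,772.
Difference: |£0 − £5,772| = £5,772.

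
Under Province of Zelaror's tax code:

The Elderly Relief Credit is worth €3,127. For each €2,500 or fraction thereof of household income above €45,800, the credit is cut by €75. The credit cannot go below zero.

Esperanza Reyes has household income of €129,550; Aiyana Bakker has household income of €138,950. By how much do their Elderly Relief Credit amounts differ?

€300

Esperanza (€129,550): Elderly Relief Credit: income exceeds €45,800 by €83,750, which is 34 full-or-partial €2,500 increments; reduction = 34 × €75 = €2,550, leaving €577.
Aiyana (€138,950): Elderly Relief Credit: income exceeds €45,800 by €93,150, which is 38 full-or-partial €2,500 increments; reduction = 38 × €75 = €2,850, leaving €277.
Difference: |€577 − €277| = €300.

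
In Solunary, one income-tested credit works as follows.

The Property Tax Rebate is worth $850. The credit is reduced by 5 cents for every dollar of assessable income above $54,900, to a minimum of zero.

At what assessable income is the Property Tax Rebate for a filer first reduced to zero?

The credit falls by 5% of each dollar above $54,900, so it reaches zero when the excess is $850 / 5% = $17,000: income = $54,900 + $17,000 = $71,900.

$71,900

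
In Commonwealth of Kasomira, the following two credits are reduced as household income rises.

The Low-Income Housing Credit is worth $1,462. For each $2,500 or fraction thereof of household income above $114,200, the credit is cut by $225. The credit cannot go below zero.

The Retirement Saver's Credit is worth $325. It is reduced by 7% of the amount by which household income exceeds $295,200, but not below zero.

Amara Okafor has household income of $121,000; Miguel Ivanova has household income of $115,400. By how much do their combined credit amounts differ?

Amara ($121,000): Low-Income Housing Credit: income exceeds $114,200 by $6,800, which is 3 full-or-partial $2,500 increments; reduction = 3 × $225 = $675, leaving $787. Retirement Saver's Credit: $121,000 is at or below the $295,200 threshold, so the full $325 applies. total $787 + $325 = $1,112
Miguel ($115,400): Low-Income Housing Credit: income exceeds $114,200 by $1,200, which is 1 full-or-partial $2,500 increment; reduction = 1 × $225 = $225, leaving $1,237. Retirement Saver's Credit: $115,400 is at or below the $295,200 threshold, so the full $325 applies. total $1,237 + $325 = $1,562
Difference: |$1,112 − $1,562| = $450.

$450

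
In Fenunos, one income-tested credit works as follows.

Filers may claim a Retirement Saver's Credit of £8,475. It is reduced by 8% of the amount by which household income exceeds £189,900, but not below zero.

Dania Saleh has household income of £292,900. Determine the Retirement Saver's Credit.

£235

Retirement Saver's Credit: 8% of the £103,000 excess over £189,900 is £8,240; credit = £8,475 − £8,240 = £235.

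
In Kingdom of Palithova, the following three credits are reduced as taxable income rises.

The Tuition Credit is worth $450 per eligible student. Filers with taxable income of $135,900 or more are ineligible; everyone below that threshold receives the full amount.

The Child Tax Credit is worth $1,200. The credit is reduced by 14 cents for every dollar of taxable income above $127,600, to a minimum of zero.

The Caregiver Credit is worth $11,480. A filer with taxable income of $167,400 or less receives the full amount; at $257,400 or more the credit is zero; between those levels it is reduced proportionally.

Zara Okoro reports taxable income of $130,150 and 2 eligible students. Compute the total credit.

$13,223

Tuition Credit: base = 2 × $450 = $900. $130,150 is below the $135,900 cutoff, so the full $900 applies.
Child Tax Credit: 14% of the $2,550 excess over $127,600 is $357; credit = $1,200 − $357 = $843.
Caregiver Credit: $130,150 is at or below the $167,400 threshold, so the full $11,480 applies.
Total: $900 + $843 + $11,480 = $13,223.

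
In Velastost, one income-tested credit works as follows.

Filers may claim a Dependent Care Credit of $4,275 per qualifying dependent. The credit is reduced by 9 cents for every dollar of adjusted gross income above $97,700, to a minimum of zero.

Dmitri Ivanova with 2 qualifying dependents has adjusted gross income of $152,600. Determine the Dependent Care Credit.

$3,609

Dependent Care Credit: base = 2 × $4,275 = $8,550. 9% of the $54,900 excess over $97,700 is $4,941; credit = $8,550 − $4,941 = $3,609.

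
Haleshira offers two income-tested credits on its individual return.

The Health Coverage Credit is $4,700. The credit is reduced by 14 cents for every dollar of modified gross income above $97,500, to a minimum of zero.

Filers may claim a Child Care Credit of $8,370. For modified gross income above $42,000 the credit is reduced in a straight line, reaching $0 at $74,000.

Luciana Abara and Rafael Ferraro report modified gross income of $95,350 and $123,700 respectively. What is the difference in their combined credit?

$3,668

Luciana ($95,350): Health Coverage Credit: $95,350 is at or below the $97,500 threshold, so the full $4,700 applies. Child Care Credit: $95,350 is at or above $74,000, so the credit is $0. total $4,700 + $0 = $4,700
Rafael ($123,700): Health Coverage Credit: 14% of the $26,200 excess over $97,500 is $3,668; credit = $4,700 − $3,668 = $1,032. Child Care Credit: $123,700 is at or above $74,000, so the credit is $0. total $1,032 + $0 = $1,032
Difference: |$4,700 − $1,032| = $3,668.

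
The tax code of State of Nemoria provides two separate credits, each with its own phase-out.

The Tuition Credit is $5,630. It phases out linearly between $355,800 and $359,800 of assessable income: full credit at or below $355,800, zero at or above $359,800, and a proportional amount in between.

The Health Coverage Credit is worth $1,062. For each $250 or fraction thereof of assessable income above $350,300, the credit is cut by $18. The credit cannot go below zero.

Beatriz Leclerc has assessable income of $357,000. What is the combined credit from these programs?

Tuition Credit: $357,000 is $1,200 into a $4,000 phase-out range, leaving 2,800/4,000 of the credit: $5,630 × 2,800/4,000 = $3,941.
Health Coverage Credit: income exceeds $350,300 by $6,700, which is 27 full-or-partial $250 increments; reduction = 27 × $18 = $486, leaving $576.
Total: $3,941 + $576 = $4,517.

$4,517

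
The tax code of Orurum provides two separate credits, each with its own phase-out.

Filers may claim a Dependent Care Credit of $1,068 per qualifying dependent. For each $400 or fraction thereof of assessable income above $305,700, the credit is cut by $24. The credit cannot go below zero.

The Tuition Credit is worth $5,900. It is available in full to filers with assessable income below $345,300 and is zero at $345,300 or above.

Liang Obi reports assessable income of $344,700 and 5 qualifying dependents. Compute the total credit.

Dependent Care Credit: base = 5 × $1,068 = $5,340. income exceeds $305,700 by $39,000, which is 98 full-or-partial $400 increments; reduction = 98 × $24 = $2,352, leaving $2,988.
Tuition Credit: $344,700 is below the $345,300 cutoff, so the full $5,900 applies.
Total: $2,988 + $5,900 = $8,888.

$8,888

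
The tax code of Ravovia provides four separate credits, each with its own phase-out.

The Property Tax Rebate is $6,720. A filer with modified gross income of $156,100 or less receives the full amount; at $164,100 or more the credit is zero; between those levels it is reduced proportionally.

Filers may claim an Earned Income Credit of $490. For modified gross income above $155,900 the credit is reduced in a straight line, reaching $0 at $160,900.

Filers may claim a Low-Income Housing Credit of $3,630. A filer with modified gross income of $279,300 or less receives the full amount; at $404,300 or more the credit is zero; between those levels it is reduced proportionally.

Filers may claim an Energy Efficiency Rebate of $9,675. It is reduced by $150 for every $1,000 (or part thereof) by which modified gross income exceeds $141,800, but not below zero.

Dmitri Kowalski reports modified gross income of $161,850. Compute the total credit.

Property Tax Rebate: $161,850 is $5,750 into a $8,000 phase-out range, leaving 2,250/8,000 of the credit: $6,720 × 2,250/8,000 = $1,890.
Earned Income Credit: $161,850 is at or above $160,900, so the credit is $0.
Low-Income Housing Credit: $161,850 is at or below the $279,300 threshold, so the full $3,630 applies.
Energy Efficiency Rebate: income exceeds $141,800 by $20,050, which is 21 full-or-partial $1,000 increments; reduction = 21 × $150 = $3,150, leaving $6,525.
Total: $1,890 + $0 + $3,630 + $6,525 = $12,045.

$12,045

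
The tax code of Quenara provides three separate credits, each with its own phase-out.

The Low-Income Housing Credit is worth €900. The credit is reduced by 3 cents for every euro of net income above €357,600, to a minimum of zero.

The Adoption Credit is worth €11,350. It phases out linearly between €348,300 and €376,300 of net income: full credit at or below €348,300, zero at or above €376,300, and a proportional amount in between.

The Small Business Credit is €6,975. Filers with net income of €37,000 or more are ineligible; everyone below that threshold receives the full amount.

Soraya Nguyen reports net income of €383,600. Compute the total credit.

Low-Income Housing Credit: 3% of the €26,000 excess over €357,600 is €780; credit = €900 − €780 = €120.
Adoption Credit: €383,600 is at or above €376,300, so the credit is €0.
Small Business Credit: €383,600 meets or exceeds the €37,000 cutoff, so the credit is €0.
Total: €120 + €0 + €0 = €120.

€120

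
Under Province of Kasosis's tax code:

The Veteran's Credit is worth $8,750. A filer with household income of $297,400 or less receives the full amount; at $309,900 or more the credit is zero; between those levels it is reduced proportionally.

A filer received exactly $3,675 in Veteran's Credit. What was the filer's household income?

$3,675 is 3,675/8,750 of the full $8,750, so 5,075/8,750 of the $12,500 range has been used: income = $297,400 + $12,500 × 5,075/8,750 = $304,650.

$304,650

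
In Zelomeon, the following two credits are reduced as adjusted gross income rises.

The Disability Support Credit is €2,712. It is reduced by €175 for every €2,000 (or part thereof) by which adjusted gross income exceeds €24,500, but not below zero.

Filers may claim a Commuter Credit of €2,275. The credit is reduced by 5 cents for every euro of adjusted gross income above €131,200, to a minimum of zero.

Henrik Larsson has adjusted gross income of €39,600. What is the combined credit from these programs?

€3,587

Disability Support Credit: income exceeds €24,500 by €15,100, which is 8 full-or-partial €2,000 increments; reduction = 8 × €175 = €1,400, leaving €1,312.
Commuter Credit: €39,600 is at or below the €131,200 threshold, so the full €2,275 applies.
Total: €1,312 + €2,275 = €3,587.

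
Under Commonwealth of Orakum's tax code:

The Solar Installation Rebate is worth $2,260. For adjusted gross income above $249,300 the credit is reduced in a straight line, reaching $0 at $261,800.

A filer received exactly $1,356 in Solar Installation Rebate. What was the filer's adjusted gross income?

$1,356 is 1,356/2,260 of the full $2,260, so 904/2,260 of the $12,500 range has been used: income = $249,300 + $12,500 × 904/2,260 = $254,300.

$254,300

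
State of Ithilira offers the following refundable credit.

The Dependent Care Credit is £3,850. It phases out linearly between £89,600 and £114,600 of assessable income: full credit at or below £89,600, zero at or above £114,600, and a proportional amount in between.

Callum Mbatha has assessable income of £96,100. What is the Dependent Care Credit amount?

Dependent Care Credit: £96,100 is £6,500 into a £25,000 phase-out range, leaving 18,500/25,000 of the credit: £3,850 × 18,500/25,000 = £2,849.

£2,849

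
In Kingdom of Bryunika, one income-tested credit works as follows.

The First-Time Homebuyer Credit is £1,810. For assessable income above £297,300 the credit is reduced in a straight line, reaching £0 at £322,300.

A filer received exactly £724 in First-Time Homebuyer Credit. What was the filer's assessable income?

£724 is 724/1,810 of the full £1,810, so 1,086/1,810 of the £25,000 range has been used: income = £297,300 + £25,000 × 1,086/1,810 = £312,300.

£312,300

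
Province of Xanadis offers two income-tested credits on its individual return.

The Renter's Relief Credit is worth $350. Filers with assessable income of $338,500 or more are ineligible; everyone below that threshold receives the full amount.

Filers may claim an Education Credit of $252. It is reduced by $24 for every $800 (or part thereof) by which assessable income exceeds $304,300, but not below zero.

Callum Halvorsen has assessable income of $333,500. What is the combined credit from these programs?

$350

Renter's Relief Credit: $333,500 is below the $338,500 cutoff, so the full $350 applies.
Education Credit: income exceeds $304,300 by $29,200 → 37 increments × $24 = $888 ≥ base, so the credit is $0.
Total: $350 + $0 = $350.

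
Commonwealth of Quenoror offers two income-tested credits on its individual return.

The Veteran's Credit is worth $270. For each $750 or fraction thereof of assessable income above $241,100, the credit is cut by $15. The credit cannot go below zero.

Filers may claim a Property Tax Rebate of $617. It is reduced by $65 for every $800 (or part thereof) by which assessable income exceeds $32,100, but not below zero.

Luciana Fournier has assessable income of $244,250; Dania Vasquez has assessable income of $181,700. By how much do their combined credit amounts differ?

Luciana ($244,250): Veteran's Credit: income exceeds $241,100 by $3,150, which is 5 full-or-partial $750 increments; reduction = 5 × $15 = $75, leaving $195. Property Tax Rebate: income exceeds $32,100 by $212,150 → 266 increments × $65 = $17,290 ≥ base, so the credit is $0. total $195 + $0 = $195
Dania ($181,700): Veteran's Credit: $181,700 is at or below the $241,100 threshold, so the full $270 applies. Property Tax Rebate: income exceeds $32,100 by $149,600 → 187 increments × $65 = $12,155 ≥ base, so the credit is $0. total $270 + $0 = $270
Difference: |$195 − $270| = $75.

$75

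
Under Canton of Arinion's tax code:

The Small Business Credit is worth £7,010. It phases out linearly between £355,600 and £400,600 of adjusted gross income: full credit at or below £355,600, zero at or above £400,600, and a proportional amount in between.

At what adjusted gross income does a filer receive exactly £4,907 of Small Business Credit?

£369,100

£4,907 is 4,907/7,010 of the full £7,010, so 2,103/7,010 of the £45,000 range has been used: income = £355,600 + £45,000 × 2,103/7,010 = £369,100.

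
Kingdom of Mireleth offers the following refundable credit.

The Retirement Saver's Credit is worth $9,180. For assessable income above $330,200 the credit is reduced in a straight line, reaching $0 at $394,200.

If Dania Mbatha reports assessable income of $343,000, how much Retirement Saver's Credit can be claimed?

Retirement Saver's Credit: $343,000 is $12,800 into a $64,000 phase-out range, leaving 51,200/64,000 of the credit: $9,180 × 51,200/64,000 = $7,344.

$7,344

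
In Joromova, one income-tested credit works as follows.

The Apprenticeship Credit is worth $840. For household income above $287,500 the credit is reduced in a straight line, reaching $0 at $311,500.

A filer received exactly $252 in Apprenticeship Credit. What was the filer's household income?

$304,300

$252 is 252/840 of the full $840, so 588/840 of the $24,000 range has been used: income = $287,500 + $24,000 × 588/840 = $304,300.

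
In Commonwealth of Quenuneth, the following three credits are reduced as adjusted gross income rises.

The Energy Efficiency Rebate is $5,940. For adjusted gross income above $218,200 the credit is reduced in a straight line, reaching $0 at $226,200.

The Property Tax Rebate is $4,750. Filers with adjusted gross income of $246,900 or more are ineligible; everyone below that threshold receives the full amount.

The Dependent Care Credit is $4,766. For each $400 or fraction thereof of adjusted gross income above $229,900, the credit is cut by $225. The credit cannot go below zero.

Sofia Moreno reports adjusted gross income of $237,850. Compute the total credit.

$5,016

Energy Efficiency Rebate: $237,850 is at or above $226,200, so the credit is $0.
Property Tax Rebate: $237,850 is below the $246,900 cutoff, so the full $4,750 applies.
Dependent Care Credit: income exceeds $229,900 by $7,950, which is 20 full-or-partial $400 increments; reduction = 20 × $225 = $4,500, leaving $266.
Total: $0 + $4,750 + $266 = $5,016.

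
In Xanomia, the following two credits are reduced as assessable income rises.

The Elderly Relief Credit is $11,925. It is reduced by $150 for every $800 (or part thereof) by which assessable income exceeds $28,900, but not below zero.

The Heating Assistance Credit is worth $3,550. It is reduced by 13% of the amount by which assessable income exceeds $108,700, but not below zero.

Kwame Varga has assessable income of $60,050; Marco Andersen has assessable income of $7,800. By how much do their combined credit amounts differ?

Kwame ($60,050): Elderly Relief Credit: income exceeds $28,900 by $31,150, which is 39 full-or-partial $800 increments; reduction = 39 × $150 = $5,850, leaving $6,075. Heating Assistance Credit: $60,050 is at or below the $108,700 threshold, so the full $3,550 applies. total $6,075 + $3,550 = $9,625
Marco ($7,800): Elderly Relief Credit: $7,800 is at or below the $28,900 threshold, so the full $11,925 applies. Heating Assistance Credit: $7,800 is at or below the $108,700 threshold, so the full $3,550 applies. total $11,925 + $3,550 = $15,475
Difference: |$9,625 − $15,475| = $5,850.

$5,850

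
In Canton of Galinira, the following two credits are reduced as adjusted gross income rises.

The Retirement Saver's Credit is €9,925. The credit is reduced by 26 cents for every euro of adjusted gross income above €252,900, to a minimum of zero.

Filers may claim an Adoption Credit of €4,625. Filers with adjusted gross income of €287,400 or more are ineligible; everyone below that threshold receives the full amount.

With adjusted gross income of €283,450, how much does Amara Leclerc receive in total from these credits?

€6,607

Retirement Saver's Credit: 26% of the €30,550 excess over €252,900 is €7,943; credit = €9,925 − €7,943 = €1,982.
Adoption Credit: €283,450 is below the €287,400 cutoff, so the full €4,625 applies.
Total: €1,982 + €4,625 = €6,607.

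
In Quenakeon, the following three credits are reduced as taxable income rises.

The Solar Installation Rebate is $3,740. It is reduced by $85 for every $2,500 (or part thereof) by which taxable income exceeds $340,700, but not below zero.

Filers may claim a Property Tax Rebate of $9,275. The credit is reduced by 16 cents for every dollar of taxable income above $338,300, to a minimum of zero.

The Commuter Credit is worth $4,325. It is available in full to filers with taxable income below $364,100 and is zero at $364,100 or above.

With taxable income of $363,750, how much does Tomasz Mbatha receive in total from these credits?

Solar Installation Rebate: income exceeds $340,700 by $23,050, which is 10 full-or-partial $2,500 increments; reduction = 10 × $85 = $850, leaving $2,890.
Property Tax Rebate: 16% of the $25,450 excess over $338,300 is $4,072; credit = $9,275 − $4,072 = $5,203.
Commuter Credit: $363,750 is below the $364,100 cutoff, so the full $4,325 applies.
Total: $2,890 + $5,203 + $4,325 = $12,418.

$12,418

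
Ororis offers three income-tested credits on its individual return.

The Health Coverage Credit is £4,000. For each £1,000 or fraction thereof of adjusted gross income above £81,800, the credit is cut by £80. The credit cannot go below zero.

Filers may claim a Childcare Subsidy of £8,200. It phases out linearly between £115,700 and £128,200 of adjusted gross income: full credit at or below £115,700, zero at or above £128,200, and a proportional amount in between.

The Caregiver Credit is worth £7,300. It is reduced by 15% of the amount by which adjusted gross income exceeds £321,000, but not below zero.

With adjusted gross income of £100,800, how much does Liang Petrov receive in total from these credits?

£17,980

Health Coverage Credit: income exceeds £81,800 by £19,000, which is 19 full-or-partial £1,000 increments; reduction = 19 × £80 = £1,520, leaving £2,480.
Childcare Subsidy: £100,800 is at or below the £115,700 threshold, so the full £8,200 applies.
Caregiver Credit: £100,800 is at or below the £321,000 threshold, so the full £7,300 applies.
Total: £2,480 + £8,200 + £7,300 = £17,980.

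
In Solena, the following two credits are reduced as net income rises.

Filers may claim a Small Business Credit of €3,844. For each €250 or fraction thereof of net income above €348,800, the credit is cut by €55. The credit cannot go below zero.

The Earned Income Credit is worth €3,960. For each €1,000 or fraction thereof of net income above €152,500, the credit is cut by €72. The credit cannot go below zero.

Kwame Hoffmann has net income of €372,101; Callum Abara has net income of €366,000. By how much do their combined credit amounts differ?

Kwame (€372,101): Small Business Credit: income exceeds €348,800 by €23,301 → 94 increments × €55 = €5,170 ≥ base, so the credit is €0. Earned Income Credit: income exceeds €152,500 by €219,601 → 220 increments × €72 = €15,840 ≥ base, so the credit is €0. total €0 + €0 = €0
Callum (€366,000): Small Business Credit: income exceeds €348,800 by €17,200, which is 69 full-or-partial €250 increments; reduction = 69 × €55 = €3,795, leaving €49. Earned Income Credit: income exceeds €152,500 by €213,500 → 214 increments × €72 = €15,408 ≥ base, so the credit is €0. total €49 + €0 = €49
Difference: |€0 − €49| = €49.

€49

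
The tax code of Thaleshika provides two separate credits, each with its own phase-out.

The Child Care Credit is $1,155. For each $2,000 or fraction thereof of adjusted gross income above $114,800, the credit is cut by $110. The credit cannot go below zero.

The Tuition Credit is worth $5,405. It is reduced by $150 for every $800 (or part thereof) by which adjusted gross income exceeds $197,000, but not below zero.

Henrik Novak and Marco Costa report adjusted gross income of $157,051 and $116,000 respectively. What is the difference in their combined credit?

Henrik ($157,051): Child Care Credit: income exceeds $114,800 by $42,251 → 22 increments × $110 = $2,420 ≥ base, so the credit is $0. Tuition Credit: $157,051 is at or below the $197,000 threshold, so the full $5,405 applies. total $0 + $5,405 = $5,405
Marco ($116,000): Child Care Credit: income exceeds $114,800 by $1,200, which is 1 full-or-partial $2,000 increment; reduction = 1 × $110 = $110, leaving $1,045. Tuition Credit: $116,000 is at or below the $197,000 threshold, so the full $5,405 applies. total $1,045 + $5,405 = $6,450
Difference: |$5,405 − $6,450| = $1,045.

$1,045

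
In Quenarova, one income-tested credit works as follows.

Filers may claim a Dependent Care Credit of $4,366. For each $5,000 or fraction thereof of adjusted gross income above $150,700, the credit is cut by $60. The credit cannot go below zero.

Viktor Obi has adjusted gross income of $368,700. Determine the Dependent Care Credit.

$1,726

Dependent Care Credit: income exceeds $150,700 by $218,000, which is 44 full-or-partial $5,000 increments; reduction = 44 × $60 = $2,640, leaving $1,726.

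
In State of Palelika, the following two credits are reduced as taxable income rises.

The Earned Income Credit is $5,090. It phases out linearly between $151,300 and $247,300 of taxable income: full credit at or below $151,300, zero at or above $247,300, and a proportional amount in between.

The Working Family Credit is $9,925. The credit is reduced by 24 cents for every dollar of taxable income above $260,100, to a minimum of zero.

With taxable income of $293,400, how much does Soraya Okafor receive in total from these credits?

Earned Income Credit: $293,400 is at or above $247,300, so the credit is $0.
Working Family Credit: 24% of the $33,300 excess over $260,100 is $7,992; credit = $9,925 − $7,992 = $1,933.
Total: $0 + $1,933 = $1,933.

$1,933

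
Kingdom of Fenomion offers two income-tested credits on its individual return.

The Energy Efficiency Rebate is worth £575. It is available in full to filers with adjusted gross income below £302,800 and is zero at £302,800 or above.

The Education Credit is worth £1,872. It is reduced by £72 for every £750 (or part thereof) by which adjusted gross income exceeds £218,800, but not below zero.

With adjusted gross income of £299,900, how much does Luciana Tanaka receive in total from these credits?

Energy Efficiency Rebate: £299,900 is below the £302,800 cutoff, so the full £575 applies.
Education Credit: income exceeds £218,800 by £81,100 → 109 increments × £72 = £7,848 ≥ base, so the credit is £0.
Total: £575 + £0 = £575.

£575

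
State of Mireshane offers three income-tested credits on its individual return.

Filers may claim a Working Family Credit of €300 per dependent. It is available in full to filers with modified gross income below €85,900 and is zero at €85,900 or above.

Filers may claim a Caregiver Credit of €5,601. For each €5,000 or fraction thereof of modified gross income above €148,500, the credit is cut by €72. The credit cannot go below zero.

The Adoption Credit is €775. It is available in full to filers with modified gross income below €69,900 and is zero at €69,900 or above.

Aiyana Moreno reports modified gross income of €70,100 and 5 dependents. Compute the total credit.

€7,101

Working Family Credit: base = 5 × €300 = €1,500. €70,100 is below the €85,900 cutoff, so the full €1,500 applies.
Caregiver Credit: €70,100 is at or below the €148,500 threshold, so the full €5,601 applies.
Adoption Credit: €70,100 meets or exceeds the €69,900 cutoff, so the credit is €0.
Total: €1,500 + €5,601 + €0 = €7,101.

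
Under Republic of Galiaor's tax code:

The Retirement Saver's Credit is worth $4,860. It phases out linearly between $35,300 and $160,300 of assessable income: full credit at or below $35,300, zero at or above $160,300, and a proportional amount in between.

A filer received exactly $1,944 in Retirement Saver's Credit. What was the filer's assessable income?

$110,300

$1,944 is 1,944/4,860 of the full $4,860, so 2,916/4,860 of the $125,000 range has been used: income = $35,300 + $125,000 × 2,916/4,860 = $110,300.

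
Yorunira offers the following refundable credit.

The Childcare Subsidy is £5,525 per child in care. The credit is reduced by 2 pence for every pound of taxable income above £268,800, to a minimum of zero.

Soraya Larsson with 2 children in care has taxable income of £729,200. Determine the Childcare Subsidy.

Childcare Subsidy: base = 2 × £5,525 = £11,050. 2% of the £460,400 excess over £268,800 is £9,208; credit = £11,050 − £9,208 = £1,842.

£1,842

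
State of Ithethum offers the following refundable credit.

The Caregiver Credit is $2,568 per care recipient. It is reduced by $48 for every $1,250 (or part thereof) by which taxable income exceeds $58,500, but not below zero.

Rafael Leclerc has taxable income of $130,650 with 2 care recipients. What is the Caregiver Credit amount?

Caregiver Credit: base = 2 × $2,568 = $5,136. income exceeds $58,500 by $72,150, which is 58 full-or-partial $1,250 increments; reduction = 58 × $48 = $2,784, leaving $2,352.

$2,352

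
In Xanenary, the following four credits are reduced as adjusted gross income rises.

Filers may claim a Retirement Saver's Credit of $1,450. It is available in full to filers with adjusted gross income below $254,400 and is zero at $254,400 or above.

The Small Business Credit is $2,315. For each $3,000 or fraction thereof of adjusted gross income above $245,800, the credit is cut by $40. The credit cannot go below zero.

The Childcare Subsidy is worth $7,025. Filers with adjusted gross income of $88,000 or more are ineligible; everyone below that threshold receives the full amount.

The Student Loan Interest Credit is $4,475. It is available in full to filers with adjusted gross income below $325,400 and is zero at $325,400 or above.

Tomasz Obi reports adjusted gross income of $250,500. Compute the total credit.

$8,160

Retirement Saver's Credit: $250,500 is below the $254,400 cutoff, so the full $1,450 applies.
Small Business Credit: income exceeds $245,800 by $4,700, which is 2 full-or-partial $3,000 increments; reduction = 2 × $40 = $80, leaving $2,235.
Childcare Subsidy: $250,500 meets or exceeds the $88,000 cutoff, so the credit is $0.
Student Loan Interest Credit: $250,500 is below the $325,400 cutoff, so the full $4,475 applies.
Total: $1,450 + $2,235 + $0 + $4,475 = $8,160.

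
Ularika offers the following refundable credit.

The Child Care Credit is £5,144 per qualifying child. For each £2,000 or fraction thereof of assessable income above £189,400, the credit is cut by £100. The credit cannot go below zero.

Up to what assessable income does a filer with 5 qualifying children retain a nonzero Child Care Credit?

Full credit = 5 × £5,144 = £25,720.
After 257 increments the reduction is 257 × £100 = £25,700, leaving £20; one more increment wipes it out. Increment 257 ends at excess 257 × £2,000 = £514,000, so the highest qualifying income is £189,400 + £514,000 = £703,400.

£703,400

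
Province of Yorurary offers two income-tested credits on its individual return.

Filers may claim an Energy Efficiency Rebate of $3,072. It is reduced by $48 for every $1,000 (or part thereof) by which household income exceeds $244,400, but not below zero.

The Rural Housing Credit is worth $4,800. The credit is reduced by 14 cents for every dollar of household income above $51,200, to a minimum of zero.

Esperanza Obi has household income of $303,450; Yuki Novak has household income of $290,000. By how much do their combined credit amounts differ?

Esperanza ($303,450): Energy Efficiency Rebate: income exceeds $244,400 by $59,050, which is 60 full-or-partial $1,000 increments; reduction = 60 × $48 = $2,880, leaving $192. Rural Housing Credit: 14% of the $252,250 excess over $51,200 is $35,315 ≥ base, so the credit is $0. total $192 + $0 = $192
Yuki ($290,000): Energy Efficiency Rebate: income exceeds $244,400 by $45,600, which is 46 full-or-partial $1,000 increments; reduction = 46 × $48 = $2,208, leaving $864. Rural Housing Credit: 14% of the $238,800 excess over $51,200 is $33,432 ≥ base, so the credit is $0. total $864 + $0 = $864
Difference: |$192 − $864| = $672.

$672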